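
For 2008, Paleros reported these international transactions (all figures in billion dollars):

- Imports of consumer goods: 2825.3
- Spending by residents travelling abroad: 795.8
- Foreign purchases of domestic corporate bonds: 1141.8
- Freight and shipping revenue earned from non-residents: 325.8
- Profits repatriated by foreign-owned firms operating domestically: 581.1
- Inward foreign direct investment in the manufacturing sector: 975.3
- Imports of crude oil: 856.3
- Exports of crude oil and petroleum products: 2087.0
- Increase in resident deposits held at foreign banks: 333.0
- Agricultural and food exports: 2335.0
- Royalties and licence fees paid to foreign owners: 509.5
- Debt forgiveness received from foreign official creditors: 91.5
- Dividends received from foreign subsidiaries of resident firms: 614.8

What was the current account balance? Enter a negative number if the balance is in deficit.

Goods: 2087.0 + 2335.0 - 856.3 - 2825.3 = 740.4
Services: -509.5 + 325.8 - 795.8 = -979.5
Primary income: -581.1 + 614.8 = 33.7
Current account = 740.4 + (-979.5) + 33.7 = -205.4
(Excluded from the current account — financial account: foreign purchases of domestic corporate bonds 1141.8, inward foreign direct investment in the manufacturing sector 975.3, increase in resident deposits held at foreign banks 333.0; capital account: debt forgiveness received from foreign official creditors 91.5.)

-205.4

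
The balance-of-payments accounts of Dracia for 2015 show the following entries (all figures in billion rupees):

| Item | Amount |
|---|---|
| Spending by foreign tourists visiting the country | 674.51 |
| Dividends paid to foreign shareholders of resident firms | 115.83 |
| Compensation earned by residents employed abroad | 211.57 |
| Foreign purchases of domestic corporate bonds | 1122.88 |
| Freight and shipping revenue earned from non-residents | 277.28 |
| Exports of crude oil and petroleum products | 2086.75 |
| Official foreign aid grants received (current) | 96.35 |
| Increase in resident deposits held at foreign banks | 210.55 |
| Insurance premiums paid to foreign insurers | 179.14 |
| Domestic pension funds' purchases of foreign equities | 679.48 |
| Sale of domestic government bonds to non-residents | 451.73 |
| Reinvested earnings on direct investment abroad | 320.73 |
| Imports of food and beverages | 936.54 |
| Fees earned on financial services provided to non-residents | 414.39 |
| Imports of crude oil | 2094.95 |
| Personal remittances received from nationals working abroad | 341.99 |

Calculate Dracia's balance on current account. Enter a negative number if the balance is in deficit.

Goods: -2094.95 + 2086.75 - 936.54 = -944.74
Services: 674.51 - 179.14 + 277.28 + 414.39 = 1187.04
Primary income: 320.73 + 211.57 - 115.83 = 416.47
Secondary income: 341.99 + 96.35 = 438.34
Current account = (-944.74) + 1187.04 + 416.47 + 438.34 = 1097.11
(Excluded from the current account — financial account: foreign purchases of domestic corporate bonds 1122.88, increase in resident deposits held at foreign banks 210.55, domestic pension funds' purchases of foreign equities 679.48, sale of domestic government bonds to non-residents 451.73.)

1097.11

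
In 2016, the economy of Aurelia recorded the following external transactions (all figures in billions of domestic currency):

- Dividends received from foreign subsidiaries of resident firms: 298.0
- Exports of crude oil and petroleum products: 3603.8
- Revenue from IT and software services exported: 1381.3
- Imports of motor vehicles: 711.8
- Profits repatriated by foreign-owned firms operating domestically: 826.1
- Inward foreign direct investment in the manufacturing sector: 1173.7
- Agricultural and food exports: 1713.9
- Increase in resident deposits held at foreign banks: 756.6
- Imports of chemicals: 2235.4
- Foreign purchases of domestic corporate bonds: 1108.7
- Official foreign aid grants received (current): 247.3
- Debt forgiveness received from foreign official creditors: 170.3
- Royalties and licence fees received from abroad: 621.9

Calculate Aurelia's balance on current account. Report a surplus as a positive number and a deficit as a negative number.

Goods: 1713.9 - 2235.4 + 3603.8 - 711.8 = 2370.5
Services: 1381.3 + 621.9 = 2003.2
Primary income: 298.0 - 826.1 = -528.1
Secondary income: 247.3
Current account = 2370.5 + 2003.2 + (-528.1) + 247.3 = 4092.9
(Excluded from the current account — financial account: inward foreign direct investment in the manufacturing sector 1173.7, increase in resident deposits held at foreign banks 756.6, foreign purchases of domestic corporate bonds 1108.7; capital account: debt forgiveness received from foreign official creditors 170.3.)

4092.9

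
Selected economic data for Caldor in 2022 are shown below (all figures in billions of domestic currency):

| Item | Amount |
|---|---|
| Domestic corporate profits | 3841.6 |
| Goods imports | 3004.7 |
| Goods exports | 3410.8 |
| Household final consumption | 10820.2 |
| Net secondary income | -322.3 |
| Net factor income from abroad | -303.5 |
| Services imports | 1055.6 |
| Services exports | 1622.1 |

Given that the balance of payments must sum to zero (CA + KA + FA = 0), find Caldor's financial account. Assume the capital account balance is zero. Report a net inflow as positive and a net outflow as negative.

-346.8

Goods balance = 3410.8 - 3004.7 = 406.1
Services balance = 1622.1 - 1055.6 = 566.5
Trade balance (goods + services) = 406.1 + 566.5 = 972.6
Net primary income = -303.5
Net secondary income = -322.3
Current account = 972.6 + (-303.5) + (-322.3) = 346.8
Financial account = -(346.8) = -346.8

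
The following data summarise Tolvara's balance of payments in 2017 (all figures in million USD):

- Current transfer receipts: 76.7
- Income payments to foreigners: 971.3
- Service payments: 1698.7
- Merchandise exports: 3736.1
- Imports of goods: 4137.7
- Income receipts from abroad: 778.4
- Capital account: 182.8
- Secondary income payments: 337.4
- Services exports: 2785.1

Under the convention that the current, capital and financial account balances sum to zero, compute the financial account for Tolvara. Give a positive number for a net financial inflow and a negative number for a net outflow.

-414.0

Goods balance = 3736.1 - 4137.7 = -401.6
Services balance = 2785.1 - 1698.7 = 1086.4
Trade balance (goods + services) = -401.6 + 1086.4 = 684.8
Net primary income = 778.4 - 971.3 = -192.9
Net secondary income = 76.7 - 337.4 = -260.7
Current account = 684.8 + (-192.9) + (-260.7) = 231.2
Financial account = -(231.2 + 182.8) = -414.0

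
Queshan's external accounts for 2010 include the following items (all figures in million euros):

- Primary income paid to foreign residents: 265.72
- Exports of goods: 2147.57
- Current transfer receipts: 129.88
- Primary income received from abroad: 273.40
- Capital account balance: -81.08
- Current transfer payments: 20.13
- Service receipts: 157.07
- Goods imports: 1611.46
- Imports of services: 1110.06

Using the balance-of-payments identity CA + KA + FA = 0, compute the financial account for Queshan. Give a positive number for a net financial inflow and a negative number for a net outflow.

Goods balance = 2147.57 - 1611.46 = 536.11
Services balance = 157.07 - 1110.06 = -952.99
Trade balance (goods + services) = 536.11 + (-952.99) = -416.88
Net primary income = 273.40 - 265.72 = 7.68
Net secondary income = 129.88 - 20.13 = 109.75
Current account = -416.88 + 7.68 + 109.75 = -299.45
Financial account = -(-299.45 + (-81.08)) = 380.53

380.53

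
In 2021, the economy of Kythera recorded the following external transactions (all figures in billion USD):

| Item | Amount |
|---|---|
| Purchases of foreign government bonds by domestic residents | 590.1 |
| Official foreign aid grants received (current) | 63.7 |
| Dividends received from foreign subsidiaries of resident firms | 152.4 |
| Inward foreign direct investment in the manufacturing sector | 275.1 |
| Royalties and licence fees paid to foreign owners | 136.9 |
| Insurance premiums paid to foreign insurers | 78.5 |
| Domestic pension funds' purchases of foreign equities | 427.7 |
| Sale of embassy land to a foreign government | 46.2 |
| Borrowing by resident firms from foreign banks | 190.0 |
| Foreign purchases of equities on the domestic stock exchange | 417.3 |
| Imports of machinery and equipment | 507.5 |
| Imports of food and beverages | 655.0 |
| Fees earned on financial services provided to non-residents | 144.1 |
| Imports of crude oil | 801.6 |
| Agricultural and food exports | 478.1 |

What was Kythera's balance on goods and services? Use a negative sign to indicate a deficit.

-1557.3

Goods: -507.5 - 655.0 + 478.1 - 801.6 = -1486.0
Services: -78.5 + 144.1 - 136.9 = -71.3
Trade balance = -1486.0 + (-71.3) = -1557.3
(Excluded from the trade balance — financial account: purchases of foreign government bonds by domestic residents 590.1, inward foreign direct investment in the manufacturing sector 275.1, domestic pension funds' purchases of foreign equities 427.7, borrowing by resident firms from foreign banks 190.0, foreign purchases of equities on the domestic stock exchange 417.3; secondary income: official foreign aid grants received (current) 63.7; primary income: dividends received from foreign subsidiaries of resident firms 152.4; capital account: sale of embassy land to a foreign government 46.2.)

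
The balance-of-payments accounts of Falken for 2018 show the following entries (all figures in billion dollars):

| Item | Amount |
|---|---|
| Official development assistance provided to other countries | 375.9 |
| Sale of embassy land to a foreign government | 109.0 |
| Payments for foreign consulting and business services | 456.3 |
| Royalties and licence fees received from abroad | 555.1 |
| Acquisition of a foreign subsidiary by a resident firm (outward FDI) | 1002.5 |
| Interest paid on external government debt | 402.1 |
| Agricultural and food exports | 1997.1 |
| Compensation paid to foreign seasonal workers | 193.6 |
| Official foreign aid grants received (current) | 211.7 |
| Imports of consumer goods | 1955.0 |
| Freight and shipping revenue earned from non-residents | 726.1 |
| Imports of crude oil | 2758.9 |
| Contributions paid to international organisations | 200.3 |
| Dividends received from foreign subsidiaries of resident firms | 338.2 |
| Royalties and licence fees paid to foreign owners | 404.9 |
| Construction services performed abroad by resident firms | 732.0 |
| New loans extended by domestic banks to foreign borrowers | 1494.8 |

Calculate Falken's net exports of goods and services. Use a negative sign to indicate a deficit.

Goods: 1997.1 - 2758.9 - 1955.0 = -2716.8
Services: -456.3 + 726.1 + 555.1 - 404.9 + 732.0 = 1152.0
Trade balance = -2716.8 + 1152.0 = -1564.8
(Excluded from the trade balance — secondary income: official development assistance provided to other countries 375.9, official foreign aid grants received (current) 211.7, contributions paid to international organisations 200.3; capital account: sale of embassy land to a foreign government 109.0; financial account: acquisition of a foreign subsidiary by a resident firm (outward FDI) 1002.5, new loans extended by domestic banks to foreign borrowers 1494.8; primary income: interest paid on external government debt 402.1, compensation paid to foreign seasonal workers 193.6, dividends received from foreign subsidiaries of resident firms 338.2.)

-1564.8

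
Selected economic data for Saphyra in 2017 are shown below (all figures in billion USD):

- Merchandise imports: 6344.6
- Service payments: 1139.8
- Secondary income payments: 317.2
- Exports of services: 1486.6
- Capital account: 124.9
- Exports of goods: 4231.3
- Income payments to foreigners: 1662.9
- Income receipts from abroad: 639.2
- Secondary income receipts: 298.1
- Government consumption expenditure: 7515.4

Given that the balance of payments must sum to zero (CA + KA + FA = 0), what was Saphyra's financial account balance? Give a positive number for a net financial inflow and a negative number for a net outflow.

2684.4

Goods balance = 4231.3 - 6344.6 = -2113.3
Services balance = 1486.6 - 1139.8 = 346.8
Trade balance (goods + services) = -2113.3 + 346.8 = -1766.5
Net primary income = 639.2 - 1662.9 = -1023.7
Net secondary income = 298.1 - 317.2 = -19.1
Current account = -1766.5 + (-1023.7) + (-19.1) = -2809.3
Financial account = -(-2809.3 + 124.9) = 2684.4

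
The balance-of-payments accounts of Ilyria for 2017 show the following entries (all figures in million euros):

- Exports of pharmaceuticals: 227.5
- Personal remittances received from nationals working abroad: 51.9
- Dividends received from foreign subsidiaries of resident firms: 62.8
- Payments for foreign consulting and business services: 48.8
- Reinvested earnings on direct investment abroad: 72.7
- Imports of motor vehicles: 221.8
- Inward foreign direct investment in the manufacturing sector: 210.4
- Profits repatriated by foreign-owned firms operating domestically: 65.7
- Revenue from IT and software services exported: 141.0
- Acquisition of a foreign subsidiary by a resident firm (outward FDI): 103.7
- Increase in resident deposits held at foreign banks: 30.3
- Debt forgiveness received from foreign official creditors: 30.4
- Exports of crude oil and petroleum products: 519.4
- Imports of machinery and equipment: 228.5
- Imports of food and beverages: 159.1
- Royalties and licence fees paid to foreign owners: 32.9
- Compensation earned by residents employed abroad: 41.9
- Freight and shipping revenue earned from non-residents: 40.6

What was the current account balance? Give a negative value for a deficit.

401.0

Goods: 519.4 - 221.8 - 159.1 - 228.5 + 227.5 = 137.5
Services: 40.6 - 48.8 + 141.0 - 32.9 = 99.9
Primary income: -65.7 + 62.8 + 41.9 + 72.7 = 111.7
Secondary income: 51.9
Current account = 137.5 + 99.9 + 111.7 + 51.9 = 401.0
(Excluded from the current account — financial account: inward foreign direct investment in the manufacturing sector 210.4, acquisition of a foreign subsidiary by a resident firm (outward FDI) 103.7, increase in resident deposits held at foreign banks 30.3; capital account: debt forgiveness received from foreign official creditors 30.4.)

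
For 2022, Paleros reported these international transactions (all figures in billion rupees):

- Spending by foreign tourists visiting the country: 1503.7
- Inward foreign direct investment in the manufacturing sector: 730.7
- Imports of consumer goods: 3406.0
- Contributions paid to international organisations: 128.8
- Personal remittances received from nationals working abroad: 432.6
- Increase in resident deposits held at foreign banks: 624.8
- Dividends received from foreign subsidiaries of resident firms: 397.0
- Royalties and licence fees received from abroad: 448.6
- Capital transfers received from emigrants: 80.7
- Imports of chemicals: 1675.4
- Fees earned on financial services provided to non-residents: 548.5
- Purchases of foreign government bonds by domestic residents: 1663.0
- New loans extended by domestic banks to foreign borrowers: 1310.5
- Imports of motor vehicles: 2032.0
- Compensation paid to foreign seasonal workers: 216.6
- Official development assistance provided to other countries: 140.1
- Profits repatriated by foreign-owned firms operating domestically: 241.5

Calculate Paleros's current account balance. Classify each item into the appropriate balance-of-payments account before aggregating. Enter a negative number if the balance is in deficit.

-4510.0

Goods: -2032.0 - 1675.4 - 3406.0 = -7113.4
Services: 548.5 + 1503.7 + 448.6 = 2500.8
Primary income: -216.6 - 241.5 + 397.0 = -61.1
Secondary income: -140.1 - 128.8 + 432.6 = 163.7
Current account = (-7113.4) + 2500.8 + (-61.1) + 163.7 = -4510.0
(Excluded from the current account — financial account: inward foreign direct investment in the manufacturing sector 730.7, increase in resident deposits held at foreign banks 624.8, purchases of foreign government bonds by domestic residents 1663.0, new loans extended by domestic banks to foreign borrowers 1310.5; capital account: capital transfers received from emigrants 80.7.)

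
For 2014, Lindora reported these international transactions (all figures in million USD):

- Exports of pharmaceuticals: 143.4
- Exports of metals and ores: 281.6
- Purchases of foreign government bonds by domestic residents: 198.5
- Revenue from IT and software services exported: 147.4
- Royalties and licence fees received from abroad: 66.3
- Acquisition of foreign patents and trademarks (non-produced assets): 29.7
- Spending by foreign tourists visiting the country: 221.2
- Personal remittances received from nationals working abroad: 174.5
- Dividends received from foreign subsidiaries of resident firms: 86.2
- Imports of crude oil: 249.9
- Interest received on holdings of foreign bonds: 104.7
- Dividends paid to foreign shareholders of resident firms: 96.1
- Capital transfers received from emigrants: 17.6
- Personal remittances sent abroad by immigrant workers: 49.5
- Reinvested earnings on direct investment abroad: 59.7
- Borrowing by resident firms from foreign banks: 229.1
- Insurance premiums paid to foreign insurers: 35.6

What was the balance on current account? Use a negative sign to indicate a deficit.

853.9

Goods: -249.9 + 281.6 + 143.4 = 175.1
Services: 221.2 + 147.4 + 66.3 - 35.6 = 399.3
Primary income: 86.2 + 104.7 - 96.1 + 59.7 = 154.5
Secondary income: -49.5 + 174.5 = 125.0
Current account = 175.1 + 399.3 + 154.5 + 125.0 = 853.9
(Excluded from the current account — financial account: purchases of foreign government bonds by domestic residents 198.5, borrowing by resident firms from foreign banks 229.1; capital account: acquisition of foreign patents and trademarks (non-produced assets) 29.7, capital transfers received from emigrants 17.6.)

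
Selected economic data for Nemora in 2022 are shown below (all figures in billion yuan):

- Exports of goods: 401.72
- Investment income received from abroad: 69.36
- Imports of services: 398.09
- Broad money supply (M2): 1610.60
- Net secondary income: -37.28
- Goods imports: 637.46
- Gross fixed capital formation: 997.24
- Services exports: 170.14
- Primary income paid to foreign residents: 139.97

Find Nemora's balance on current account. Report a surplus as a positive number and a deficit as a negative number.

Goods balance = 401.72 - 637.46 = -235.74
Services balance = 170.14 - 398.09 = -227.95
Trade balance (goods + services) = -235.74 + (-227.95) = -463.69
Net primary income = 69.36 - 139.97 = -70.61
Net secondary income = -37.28
Current account = -463.69 + (-70.61) + (-37.28) = -571.58

-571.58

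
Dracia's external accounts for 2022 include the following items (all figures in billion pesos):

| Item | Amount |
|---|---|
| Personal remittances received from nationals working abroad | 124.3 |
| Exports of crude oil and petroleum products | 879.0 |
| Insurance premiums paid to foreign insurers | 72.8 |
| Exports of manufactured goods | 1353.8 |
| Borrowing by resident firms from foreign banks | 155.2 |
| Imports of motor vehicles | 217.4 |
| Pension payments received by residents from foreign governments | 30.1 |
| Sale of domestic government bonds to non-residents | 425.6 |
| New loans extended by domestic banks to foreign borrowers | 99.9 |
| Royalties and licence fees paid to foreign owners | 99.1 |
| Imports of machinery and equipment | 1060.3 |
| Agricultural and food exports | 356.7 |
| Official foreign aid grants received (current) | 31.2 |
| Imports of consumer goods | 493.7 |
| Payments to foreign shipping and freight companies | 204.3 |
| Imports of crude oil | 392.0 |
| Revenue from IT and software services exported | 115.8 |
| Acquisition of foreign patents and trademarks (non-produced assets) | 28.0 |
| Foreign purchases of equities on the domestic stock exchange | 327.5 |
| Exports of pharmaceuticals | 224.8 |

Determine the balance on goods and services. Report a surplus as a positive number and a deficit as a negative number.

Goods: -392.0 - 217.4 + 356.7 + 879.0 - 1060.3 + 224.8 - 493.7 + 1353.8 = 650.9
Services: -72.8 - 99.1 + 115.8 - 204.3 = -260.4
Trade balance = 650.9 + (-260.4) = 390.5
(Excluded from the trade balance — secondary income: personal remittances received from nationals working abroad 124.3, pension payments received by residents from foreign governments 30.1, official foreign aid grants received (current) 31.2; financial account: borrowing by resident firms from foreign banks 155.2, sale of domestic government bonds to non-residents 425.6, new loans extended by domestic banks to foreign borrowers 99.9, foreign purchases of equities on the domestic stock exchange 327.5; capital account: acquisition of foreign patents and trademarks (non-produced assets) 28.0.)

390.5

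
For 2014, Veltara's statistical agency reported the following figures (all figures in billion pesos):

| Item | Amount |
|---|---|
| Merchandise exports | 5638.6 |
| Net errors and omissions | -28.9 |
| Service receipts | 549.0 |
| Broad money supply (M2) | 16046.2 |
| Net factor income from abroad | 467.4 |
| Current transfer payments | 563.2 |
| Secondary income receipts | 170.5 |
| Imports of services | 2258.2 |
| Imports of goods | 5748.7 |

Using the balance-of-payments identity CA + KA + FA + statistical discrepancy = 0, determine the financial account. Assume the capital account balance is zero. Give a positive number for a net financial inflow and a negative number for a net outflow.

Goods balance = 5638.6 - 5748.7 = -110.1
Services balance = 549.0 - 2258.2 = -1709.2
Trade balance (goods + services) = -110.1 + (-1709.2) = -1819.3
Net primary income = 467.4
Net secondary income = 170.5 - 563.2 = -392.7
Current account = -1819.3 + 467.4 + (-392.7) = -1744.6
Financial account = -(-1744.6 + (-28.9)) = 1773.5

1773.5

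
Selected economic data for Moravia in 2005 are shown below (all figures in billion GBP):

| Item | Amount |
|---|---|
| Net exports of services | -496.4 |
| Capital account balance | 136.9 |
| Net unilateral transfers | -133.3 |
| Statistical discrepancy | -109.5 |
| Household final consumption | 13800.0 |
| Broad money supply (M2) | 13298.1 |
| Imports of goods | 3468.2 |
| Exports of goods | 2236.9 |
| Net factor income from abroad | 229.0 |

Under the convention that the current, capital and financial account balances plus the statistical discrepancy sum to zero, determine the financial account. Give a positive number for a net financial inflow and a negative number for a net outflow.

1604.6

Goods balance = 2236.9 - 3468.2 = -1231.3
Services balance = -496.4
Trade balance (goods + services) = -1231.3 + (-496.4) = -1727.7
Net primary income = 229.0
Net secondary income = -133.3
Current account = -1727.7 + 229.0 + (-133.3) = -1632.0
Financial account = -(-1632.0 + 136.9 + (-109.5)) = 1604.6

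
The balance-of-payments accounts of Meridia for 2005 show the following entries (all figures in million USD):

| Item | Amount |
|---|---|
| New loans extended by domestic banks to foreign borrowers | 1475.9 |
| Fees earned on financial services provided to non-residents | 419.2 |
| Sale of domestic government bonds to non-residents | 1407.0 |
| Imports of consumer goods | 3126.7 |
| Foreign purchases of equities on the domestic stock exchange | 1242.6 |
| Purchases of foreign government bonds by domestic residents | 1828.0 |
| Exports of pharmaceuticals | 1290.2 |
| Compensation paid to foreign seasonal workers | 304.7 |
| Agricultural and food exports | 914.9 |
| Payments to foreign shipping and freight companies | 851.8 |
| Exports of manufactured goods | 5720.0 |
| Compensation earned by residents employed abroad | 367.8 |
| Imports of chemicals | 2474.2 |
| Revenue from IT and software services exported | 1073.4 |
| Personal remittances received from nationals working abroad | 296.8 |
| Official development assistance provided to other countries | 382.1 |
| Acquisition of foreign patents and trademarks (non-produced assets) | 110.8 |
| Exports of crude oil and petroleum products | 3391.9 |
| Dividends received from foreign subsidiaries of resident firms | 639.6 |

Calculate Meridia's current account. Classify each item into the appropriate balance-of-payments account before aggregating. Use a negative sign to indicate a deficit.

6974.3

Goods: 1290.2 - 2474.2 + 914.9 + 5720.0 + 3391.9 - 3126.7 = 5716.1
Services: 1073.4 + 419.2 - 851.8 = 640.8
Primary income: -304.7 + 367.8 + 639.6 = 702.7
Secondary income: -382.1 + 296.8 = -85.3
Current account = 5716.1 + 640.8 + 702.7 + (-85.3) = 6974.3
(Excluded from the current account — financial account: new loans extended by domestic banks to foreign borrowers 1475.9, sale of domestic government bonds to non-residents 1407.0, foreign purchases of equities on the domestic stock exchange 1242.6, purchases of foreign government bonds by domestic residents 1828.0; capital account: acquisition of foreign patents and trademarks (non-produced assets) 110.8.)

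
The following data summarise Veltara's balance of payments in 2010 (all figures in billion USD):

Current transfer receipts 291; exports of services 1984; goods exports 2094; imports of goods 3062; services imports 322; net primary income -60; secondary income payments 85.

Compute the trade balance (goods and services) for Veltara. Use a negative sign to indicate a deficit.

694

Goods balance = 2094 - 3062 = -968
Services balance = 1984 - 322 = 1662
Trade balance (goods + services) = -968 + 1662 = 694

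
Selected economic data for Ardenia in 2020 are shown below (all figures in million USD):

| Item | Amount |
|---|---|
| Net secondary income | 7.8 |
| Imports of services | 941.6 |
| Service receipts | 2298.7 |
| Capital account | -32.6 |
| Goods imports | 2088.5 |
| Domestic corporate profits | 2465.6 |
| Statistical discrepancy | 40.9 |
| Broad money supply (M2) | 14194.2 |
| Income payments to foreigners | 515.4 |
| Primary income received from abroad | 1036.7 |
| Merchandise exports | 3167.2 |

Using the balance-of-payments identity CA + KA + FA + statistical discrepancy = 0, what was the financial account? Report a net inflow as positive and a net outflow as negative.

-2973.2

Goods balance = 3167.2 - 2088.5 = 1078.7
Services balance = 2298.7 - 941.6 = 1357.1
Trade balance (goods + services) = 1078.7 + 1357.1 = 2435.8
Net primary income = 1036.7 - 515.4 = 521.3
Net secondary income = 7.8
Current account = 2435.8 + 521.3 + 7.8 = 2964.9
Financial account = -(2964.9 + (-32.6) + 40.9) = -2973.2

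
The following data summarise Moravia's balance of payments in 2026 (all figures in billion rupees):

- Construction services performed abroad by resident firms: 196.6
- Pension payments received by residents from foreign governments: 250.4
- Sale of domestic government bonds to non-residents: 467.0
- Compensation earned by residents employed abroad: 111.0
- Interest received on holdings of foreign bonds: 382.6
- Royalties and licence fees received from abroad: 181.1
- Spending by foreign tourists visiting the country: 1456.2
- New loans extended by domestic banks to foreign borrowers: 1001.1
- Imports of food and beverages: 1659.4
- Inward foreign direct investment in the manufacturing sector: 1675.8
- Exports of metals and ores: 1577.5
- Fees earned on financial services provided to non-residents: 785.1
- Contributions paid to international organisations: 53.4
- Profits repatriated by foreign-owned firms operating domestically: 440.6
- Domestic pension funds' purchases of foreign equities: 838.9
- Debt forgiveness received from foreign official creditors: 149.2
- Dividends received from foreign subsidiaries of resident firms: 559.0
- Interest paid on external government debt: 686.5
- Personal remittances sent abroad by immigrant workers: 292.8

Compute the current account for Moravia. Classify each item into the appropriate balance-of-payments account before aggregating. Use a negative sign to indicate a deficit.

2366.8

Goods: -1659.4 + 1577.5 = -81.9
Services: 785.1 + 181.1 + 1456.2 + 196.6 = 2619.0
Primary income: 382.6 + 559.0 - 440.6 + 111.0 - 686.5 = -74.5
Secondary income: -53.4 - 292.8 + 250.4 = -95.8
Current account = (-81.9) + 2619.0 + (-74.5) + (-95.8) = 2366.8
(Excluded from the current account — financial account: sale of domestic government bonds to non-residents 467.0, new loans extended by domestic banks to foreign borrowers 1001.1, inward foreign direct investment in the manufacturing sector 1675.8, domestic pension funds' purchases of foreign equities 838.9; capital account: debt forgiveness received from foreign official creditors 149.2.)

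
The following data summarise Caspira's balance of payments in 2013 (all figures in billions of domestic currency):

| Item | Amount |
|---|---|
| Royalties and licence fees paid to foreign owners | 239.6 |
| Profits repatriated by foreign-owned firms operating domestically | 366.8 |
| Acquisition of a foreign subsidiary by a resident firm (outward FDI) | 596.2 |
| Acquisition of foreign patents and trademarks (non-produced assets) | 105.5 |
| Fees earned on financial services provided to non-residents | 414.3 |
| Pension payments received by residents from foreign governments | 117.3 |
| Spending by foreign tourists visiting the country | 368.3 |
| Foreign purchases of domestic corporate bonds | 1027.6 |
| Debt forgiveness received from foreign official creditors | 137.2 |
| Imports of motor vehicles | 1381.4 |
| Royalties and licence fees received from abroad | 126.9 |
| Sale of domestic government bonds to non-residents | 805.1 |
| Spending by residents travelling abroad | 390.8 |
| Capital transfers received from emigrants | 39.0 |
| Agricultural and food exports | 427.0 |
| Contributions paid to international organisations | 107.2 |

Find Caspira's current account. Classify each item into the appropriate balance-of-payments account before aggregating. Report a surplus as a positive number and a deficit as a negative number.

Goods: -1381.4 + 427.0 = -954.4
Services: -390.8 + 126.9 + 368.3 - 239.6 + 414.3 = 279.1
Primary income: -366.8
Secondary income: -107.2 + 117.3 = 10.1
Current account = (-954.4) + 279.1 + (-366.8) + 10.1 = -1032.0
(Excluded from the current account — financial account: acquisition of a foreign subsidiary by a resident firm (outward FDI) 596.2, foreign purchases of domestic corporate bonds 1027.6, sale of domestic government bonds to non-residents 805.1; capital account: acquisition of foreign patents and trademarks (non-produced assets) 105.5, debt forgiveness received from foreign official creditors 137.2, capital transfers received from emigrants 39.0.)

-1032.0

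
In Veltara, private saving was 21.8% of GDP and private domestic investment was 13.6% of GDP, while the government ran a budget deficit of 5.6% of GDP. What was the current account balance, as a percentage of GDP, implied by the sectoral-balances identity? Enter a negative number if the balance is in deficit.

2.6

By the sectoral-balances identity, CA = (S_private - I) + (T - G).
Private balance = 21.8 - 13.6 = 8.2
Government balance (T - G) = -5.6
CA = 8.2 + (-5.6) = 2.6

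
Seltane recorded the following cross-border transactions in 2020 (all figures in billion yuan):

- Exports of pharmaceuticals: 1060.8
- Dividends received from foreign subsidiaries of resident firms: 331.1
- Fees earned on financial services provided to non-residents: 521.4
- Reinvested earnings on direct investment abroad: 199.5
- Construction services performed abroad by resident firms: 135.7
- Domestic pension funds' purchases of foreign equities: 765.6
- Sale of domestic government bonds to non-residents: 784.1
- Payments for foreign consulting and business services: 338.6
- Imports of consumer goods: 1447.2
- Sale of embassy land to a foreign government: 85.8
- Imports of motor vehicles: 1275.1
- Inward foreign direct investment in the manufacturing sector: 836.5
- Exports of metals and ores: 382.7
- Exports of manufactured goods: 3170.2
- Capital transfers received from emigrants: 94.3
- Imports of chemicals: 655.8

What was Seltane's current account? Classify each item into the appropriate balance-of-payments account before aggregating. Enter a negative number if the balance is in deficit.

Goods: -655.8 - 1275.1 + 3170.2 - 1447.2 + 1060.8 + 382.7 = 1235.6
Services: -338.6 + 135.7 + 521.4 = 318.5
Primary income: 331.1 + 199.5 = 530.6
Current account = 1235.6 + 318.5 + 530.6 = 2084.7
(Excluded from the current account — financial account: domestic pension funds' purchases of foreign equities 765.6, sale of domestic government bonds to non-residents 784.1, inward foreign direct investment in the manufacturing sector 836.5; capital account: sale of embassy land to a foreign government 85.8, capital transfers received from emigrants 94.3.)

2084.7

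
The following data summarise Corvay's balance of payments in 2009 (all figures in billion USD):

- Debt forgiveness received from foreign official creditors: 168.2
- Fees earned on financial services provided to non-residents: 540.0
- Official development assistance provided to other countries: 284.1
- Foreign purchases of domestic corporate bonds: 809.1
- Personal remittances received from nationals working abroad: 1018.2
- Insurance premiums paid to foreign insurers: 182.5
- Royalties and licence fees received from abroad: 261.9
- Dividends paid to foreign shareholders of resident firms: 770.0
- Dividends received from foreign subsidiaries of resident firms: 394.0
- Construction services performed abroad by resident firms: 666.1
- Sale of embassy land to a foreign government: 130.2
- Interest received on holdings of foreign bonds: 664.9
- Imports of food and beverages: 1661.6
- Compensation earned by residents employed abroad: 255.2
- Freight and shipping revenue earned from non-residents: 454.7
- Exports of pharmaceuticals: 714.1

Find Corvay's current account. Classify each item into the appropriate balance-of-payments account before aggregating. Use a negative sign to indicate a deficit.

2070.9

Goods: 714.1 - 1661.6 = -947.5
Services: 261.9 + 666.1 + 540.0 - 182.5 + 454.7 = 1740.2
Primary income: 664.9 + 255.2 - 770.0 + 394.0 = 544.1
Secondary income: -284.1 + 1018.2 = 734.1
Current account = (-947.5) + 1740.2 + 544.1 + 734.1 = 2070.9
(Excluded from the current account — capital account: debt forgiveness received from foreign official creditors 168.2, sale of embassy land to a foreign government 130.2; financial account: foreign purchases of domestic corporate bonds 809.1.)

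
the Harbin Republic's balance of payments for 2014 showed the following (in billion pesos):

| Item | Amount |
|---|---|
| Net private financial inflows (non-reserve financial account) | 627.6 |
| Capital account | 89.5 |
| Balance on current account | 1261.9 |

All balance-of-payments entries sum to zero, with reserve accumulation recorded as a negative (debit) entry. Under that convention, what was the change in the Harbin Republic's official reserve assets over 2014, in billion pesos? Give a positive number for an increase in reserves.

Official reserve transactions balance = -(1261.9 + 89.5 + 627.6) = -1979.0
An accumulation of reserves is recorded as a debit (negative entry), so the change in the stock of reserves is the negative of that balance.
Change in official reserves = -(-1979.0) = 1979.0

1979.0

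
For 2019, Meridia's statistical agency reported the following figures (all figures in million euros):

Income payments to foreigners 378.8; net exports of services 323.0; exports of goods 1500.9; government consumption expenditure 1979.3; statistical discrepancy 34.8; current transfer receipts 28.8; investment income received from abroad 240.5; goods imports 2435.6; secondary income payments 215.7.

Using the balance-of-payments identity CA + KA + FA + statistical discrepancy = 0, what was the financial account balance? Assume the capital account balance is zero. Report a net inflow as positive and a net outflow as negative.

Goods balance = 1500.9 - 2435.6 = -934.7
Services balance = 323.0
Trade balance (goods + services) = -934.7 + 323.0 = -611.7
Net primary income = 240.5 - 378.8 = -138.3
Net secondary income = 28.8 - 215.7 = -186.9
Current account = -611.7 + (-138.3) + (-186.9) = -936.9
Financial account = -(-936.9 + 34.8) = 902.1

902.1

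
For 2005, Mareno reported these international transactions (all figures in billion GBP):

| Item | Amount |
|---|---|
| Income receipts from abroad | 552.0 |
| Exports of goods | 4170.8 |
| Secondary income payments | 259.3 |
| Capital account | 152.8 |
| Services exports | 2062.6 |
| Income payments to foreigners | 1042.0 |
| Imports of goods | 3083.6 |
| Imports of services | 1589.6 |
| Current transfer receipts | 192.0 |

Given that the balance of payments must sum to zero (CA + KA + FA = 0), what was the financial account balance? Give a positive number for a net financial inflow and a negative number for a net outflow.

-1155.7

Goods balance = 4170.8 - 3083.6 = 1087.2
Services balance = 2062.6 - 1589.6 = 473.0
Trade balance (goods + services) = 1087.2 + 473.0 = 1560.2
Net primary income = 552.0 - 1042.0 = -490.0
Net secondary income = 192.0 - 259.3 = -67.3
Current account = 1560.2 + (-490.0) + (-67.3) = 1002.9
Financial account = -(1002.9 + 152.8) = -1155.7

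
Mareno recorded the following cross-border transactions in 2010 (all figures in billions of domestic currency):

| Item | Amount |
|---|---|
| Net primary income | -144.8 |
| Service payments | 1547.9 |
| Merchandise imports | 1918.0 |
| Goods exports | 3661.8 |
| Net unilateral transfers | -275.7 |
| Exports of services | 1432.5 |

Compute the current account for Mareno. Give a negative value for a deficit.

Goods balance = 3661.8 - 1918.0 = 1743.8
Services balance = 1432.5 - 1547.9 = -115.4
Trade balance (goods + services) = 1743.8 + (-115.4) = 1628.4
Net primary income = -144.8
Net secondary income = -275.7
Current account = 1628.4 + (-144.8) + (-275.7) = 1207.9

1207.9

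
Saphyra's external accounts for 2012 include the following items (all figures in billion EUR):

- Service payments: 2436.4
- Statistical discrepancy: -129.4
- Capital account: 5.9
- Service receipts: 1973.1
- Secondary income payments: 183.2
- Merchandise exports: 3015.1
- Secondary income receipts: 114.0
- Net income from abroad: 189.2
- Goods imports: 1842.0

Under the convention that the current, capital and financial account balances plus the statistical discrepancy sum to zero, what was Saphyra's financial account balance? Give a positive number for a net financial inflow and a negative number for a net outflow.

Goods balance = 3015.1 - 1842.0 = 1173.1
Services balance = 1973.1 - 2436.4 = -463.3
Trade balance (goods + services) = 1173.1 + (-463.3) = 709.8
Net primary income = 189.2
Net secondary income = 114.0 - 183.2 = -69.2
Current account = 709.8 + 189.2 + (-69.2) = 829.8
Financial account = -(829.8 + 5.9 + (-129.4)) = -706.3

-706.3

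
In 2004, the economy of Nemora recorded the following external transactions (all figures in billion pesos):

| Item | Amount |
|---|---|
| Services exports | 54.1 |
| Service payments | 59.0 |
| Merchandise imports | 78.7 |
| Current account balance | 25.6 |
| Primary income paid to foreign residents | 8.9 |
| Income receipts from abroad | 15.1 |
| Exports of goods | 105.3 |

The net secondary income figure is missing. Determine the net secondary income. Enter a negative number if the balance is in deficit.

Current account = goods balance + services balance + net primary income + net secondary income
Sum of the known components = 27.9
Net secondary income = CA - (known components) = 25.6 - 27.9 = -2.3

-2.3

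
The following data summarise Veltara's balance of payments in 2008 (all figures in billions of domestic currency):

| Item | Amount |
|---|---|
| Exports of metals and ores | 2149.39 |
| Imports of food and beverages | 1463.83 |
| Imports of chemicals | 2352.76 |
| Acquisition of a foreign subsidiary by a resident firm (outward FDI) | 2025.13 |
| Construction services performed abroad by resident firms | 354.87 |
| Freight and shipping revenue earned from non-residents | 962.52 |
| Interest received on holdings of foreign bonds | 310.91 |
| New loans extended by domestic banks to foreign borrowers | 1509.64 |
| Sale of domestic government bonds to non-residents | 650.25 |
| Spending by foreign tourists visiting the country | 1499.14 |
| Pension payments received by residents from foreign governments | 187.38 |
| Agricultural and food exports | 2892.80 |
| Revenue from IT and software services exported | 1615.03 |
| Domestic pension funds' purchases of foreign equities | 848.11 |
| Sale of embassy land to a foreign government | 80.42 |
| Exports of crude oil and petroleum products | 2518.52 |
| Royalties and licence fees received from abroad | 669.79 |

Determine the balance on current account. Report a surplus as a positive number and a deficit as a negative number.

Goods: -1463.83 + 2149.39 - 2352.76 + 2518.52 + 2892.80 = 3744.12
Services: 1499.14 + 669.79 + 354.87 + 1615.03 + 962.52 = 5101.35
Primary income: 310.91
Secondary income: 187.38
Current account = 3744.12 + 5101.35 + 310.91 + 187.38 = 9343.76
(Excluded from the current account — financial account: acquisition of a foreign subsidiary by a resident firm (outward FDI) 2025.13, new loans extended by domestic banks to foreign borrowers 1509.64, sale of domestic government bonds to non-residents 650.25, domestic pension funds' purchases of foreign equities 848.11; capital account: sale of embassy land to a foreign government 80.42.)

9343.76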